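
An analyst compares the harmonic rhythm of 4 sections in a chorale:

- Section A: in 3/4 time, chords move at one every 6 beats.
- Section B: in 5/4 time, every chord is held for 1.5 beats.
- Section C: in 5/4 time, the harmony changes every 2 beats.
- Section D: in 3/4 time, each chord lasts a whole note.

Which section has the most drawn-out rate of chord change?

A: each chord is 6 beats in 3/4, so 0.5 per bar.
B: each chord is 1.5 beats in 5/4, so 10/3 per bar.
C: each chord is 2 beats in 5/4, so 2.5 per bar.
D: each chord is 4 beats in 3/4, so 0.75 per bar.
Slowest is A at 0.5 chords/bar.

Section A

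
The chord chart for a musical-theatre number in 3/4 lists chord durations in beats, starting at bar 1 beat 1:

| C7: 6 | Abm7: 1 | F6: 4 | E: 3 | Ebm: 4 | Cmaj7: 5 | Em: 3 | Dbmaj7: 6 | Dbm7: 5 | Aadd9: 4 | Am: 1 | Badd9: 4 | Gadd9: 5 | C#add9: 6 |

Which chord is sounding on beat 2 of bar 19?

Beat 2 of bar 19 is beat (19−1)×3 + 2 = 56 overall.
Running totals: C7 ends at 6, Abm7 ends at 7, F6 ends at 11, E ends at 14, Ebm ends at 18, Cmaj7 ends at 23, Em ends at 26, Dbmaj7 ends at 32, Dbm7 ends at 37, Aadd9 ends at 41, Am ends at 42, Badd9 ends at 46, Gadd9 ends at 51, C#add9 ends at 57.
Beat 56 falls within C#add9.

C#add9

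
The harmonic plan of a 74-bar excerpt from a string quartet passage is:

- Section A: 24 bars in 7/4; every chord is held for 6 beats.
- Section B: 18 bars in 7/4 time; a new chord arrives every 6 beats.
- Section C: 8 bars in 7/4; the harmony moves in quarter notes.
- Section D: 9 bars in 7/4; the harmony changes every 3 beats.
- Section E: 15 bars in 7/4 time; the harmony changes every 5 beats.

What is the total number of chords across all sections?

A: 24 bars × 7 beats = 168 beats; 6 beats/chord → 28 chords.
B: 18 bars × 7 beats = 126 beats; 6 beats/chord → 21 chords.
C: 8 bars × 7 beats = 56 beats; 1 beat/chord → 56 chords.
D: 9 bars × 7 beats = 63 beats; 3 beats/chord → 21 chords.
E: 15 bars × 7 beats = 105 beats; 5 beats/chord → 21 chords.
Total: 28 + 21 + 56 + 21 + 21 = 147.

147 chords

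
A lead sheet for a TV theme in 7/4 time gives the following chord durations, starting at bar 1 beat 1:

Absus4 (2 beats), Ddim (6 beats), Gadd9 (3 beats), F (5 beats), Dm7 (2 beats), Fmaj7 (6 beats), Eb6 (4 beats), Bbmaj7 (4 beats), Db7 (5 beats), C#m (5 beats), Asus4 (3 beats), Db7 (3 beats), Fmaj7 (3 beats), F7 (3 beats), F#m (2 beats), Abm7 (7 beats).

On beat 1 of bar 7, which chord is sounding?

Beat 1 of bar 7 is beat (7−1)×7 + 1 = 43 overall.
Running totals: Absus4 ends at 2, Ddim ends at 8, Gadd9 ends at 11, F ends at 16, Dm7 ends at 18, Fmaj7 ends at 24, Eb6 ends at 28, Bbmaj7 ends at 32, Db7 ends at 37, C#m ends at 42, Asus4 ends at 45.
Beat 43 falls within Asus4.

Asus4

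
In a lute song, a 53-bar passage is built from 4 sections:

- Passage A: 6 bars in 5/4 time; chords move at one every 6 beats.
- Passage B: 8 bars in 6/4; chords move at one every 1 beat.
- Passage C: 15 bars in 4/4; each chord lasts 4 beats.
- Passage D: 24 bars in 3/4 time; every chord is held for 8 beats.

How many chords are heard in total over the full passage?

77 chords

A: 6·5 = 30 beats, 30/6 = 5 chords.
B: 8·6 = 48 beats, 48/1 = 48 chords.
C: 15·4 = 60 beats, 60/4 = 15 chords.
D: 24·3 = 72 beats, 72/8 = 9 chords.
Total: 5 + 48 + 15 + 9 = 77.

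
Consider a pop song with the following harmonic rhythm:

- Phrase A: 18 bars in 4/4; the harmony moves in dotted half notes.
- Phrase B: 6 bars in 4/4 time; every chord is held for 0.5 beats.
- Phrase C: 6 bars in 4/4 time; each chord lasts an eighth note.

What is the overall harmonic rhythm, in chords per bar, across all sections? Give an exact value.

4 chords per bar

A: 18 bars of 4 beats is 72 beats; at 3 beats each that's 24 chords.
B: 6 bars of 4 beats is 24 beats; at 0.5 beats each that's 48 chords.
C: 6 bars of 4 beats is 24 beats; at 0.5 beats each that's 48 chords.
Overall: 120 chords over 30 bars → 120/30 = 4 chords per bar.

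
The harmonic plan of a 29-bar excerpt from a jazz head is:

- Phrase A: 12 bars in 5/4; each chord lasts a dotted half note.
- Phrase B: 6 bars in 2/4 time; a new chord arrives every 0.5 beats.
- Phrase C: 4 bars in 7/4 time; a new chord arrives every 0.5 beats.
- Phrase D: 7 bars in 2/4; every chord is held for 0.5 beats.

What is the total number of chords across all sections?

A: 12·5 = 60 beats, 60/3 = 20 chords.
B: 6·2 = 12 beats, 12/0.5 = 24 chords.
C: 4·7 = 28 beats, 28/0.5 = 56 chords.
D: 7·2 = 14 beats, 14/0.5 = 28 chords.
Total: 20 + 24 + 56 + 28 = 128.

128 chords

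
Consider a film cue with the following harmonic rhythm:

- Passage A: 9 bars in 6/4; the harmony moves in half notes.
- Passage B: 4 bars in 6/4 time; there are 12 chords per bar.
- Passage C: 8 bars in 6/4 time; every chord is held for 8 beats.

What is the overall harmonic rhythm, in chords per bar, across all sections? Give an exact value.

27/7 chords per bar

A: 9 × 6 = 54 beats ÷ 2 = 27 chords.
B: 4 × 6 = 24 beats ÷ 0.5 = 48 chords.
C: 8 × 6 = 48 beats ÷ 8 = 6 chords.
Overall: 81 chords over 21 bars → 81/21 = 27/7 chords per bar.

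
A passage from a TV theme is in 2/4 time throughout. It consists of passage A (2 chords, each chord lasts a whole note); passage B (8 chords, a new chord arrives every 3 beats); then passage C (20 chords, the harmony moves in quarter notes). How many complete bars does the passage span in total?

A: 2 × 4 = 8 beats = 4 bars.
B: 8 × 3 = 24 beats = 12 bars.
C: 20 × 1 = 20 beats = 10 bars.
Total: 4 + 12 + 10 = 26 bars.

26 bars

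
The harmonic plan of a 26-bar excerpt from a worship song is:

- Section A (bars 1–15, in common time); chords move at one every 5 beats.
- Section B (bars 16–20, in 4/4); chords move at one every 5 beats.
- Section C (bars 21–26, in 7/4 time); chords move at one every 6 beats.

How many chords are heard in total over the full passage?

A has 60 beats and chords last 5 each, so 12 chords.
B has 20 beats and chords last 5 each, so 4 chords.
C has 42 beats and chords last 6 each, so 7 chords.
Total: 12 + 4 + 7 = 23.

23 chords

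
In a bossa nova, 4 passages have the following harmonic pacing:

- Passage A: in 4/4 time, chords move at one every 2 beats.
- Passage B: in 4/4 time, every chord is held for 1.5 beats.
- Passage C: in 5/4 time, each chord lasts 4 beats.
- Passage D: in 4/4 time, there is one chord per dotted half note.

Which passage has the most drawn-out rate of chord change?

Passage C

A: 4 beats/bar ÷ 2 beats/chord = 2 chords/bar.
B: 4 beats/bar ÷ 1.5 beats/chord = 8/3 chords/bar.
C: 5 beats/bar ÷ 4 beats/chord = 1.25 chords/bar.
D: 4 beats/bar ÷ 3 beats/chord = 4/3 chords/bar.
Slowest is C at 1.25 chords/bar.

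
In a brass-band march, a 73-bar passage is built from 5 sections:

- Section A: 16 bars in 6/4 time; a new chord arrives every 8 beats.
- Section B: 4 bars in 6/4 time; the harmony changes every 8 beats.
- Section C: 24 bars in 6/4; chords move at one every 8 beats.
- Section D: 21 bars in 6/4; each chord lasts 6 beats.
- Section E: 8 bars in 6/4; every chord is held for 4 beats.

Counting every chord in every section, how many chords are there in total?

A: 16 bars × 6 beats = 96 beats; 8 beats/chord → 12 chords.
B: 4 bars × 6 beats = 24 beats; 8 beats/chord → 3 chords.
C: 24 bars × 6 beats = 144 beats; 8 beats/chord → 18 chords.
D: 21 bars × 6 beats = 126 beats; 6 beats/chord → 21 chords.
E: 8 bars × 6 beats = 48 beats; 4 beats/chord → 12 chords.
Total: 12 + 3 + 18 + 21 + 12 = 66.

66 chords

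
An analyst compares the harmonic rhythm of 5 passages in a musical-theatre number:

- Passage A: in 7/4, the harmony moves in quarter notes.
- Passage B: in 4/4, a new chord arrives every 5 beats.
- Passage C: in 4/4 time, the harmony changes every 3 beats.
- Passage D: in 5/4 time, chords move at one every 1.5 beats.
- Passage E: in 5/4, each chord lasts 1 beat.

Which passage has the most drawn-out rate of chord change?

A: 7 beats/bar ÷ 1 beat/chord = 7 chords/bar.
B: 4 beats/bar ÷ 5 beats/chord = 0.8 chords/bar.
C: 4 beats/bar ÷ 3 beats/chord = 4/3 chords/bar.
D: 5 beats/bar ÷ 1.5 beats/chord = 10/3 chords/bar.
E: 5 beats/bar ÷ 1 beat/chord = 5 chords/bar.
Slowest is B at 0.8 chords/bar.

Passage B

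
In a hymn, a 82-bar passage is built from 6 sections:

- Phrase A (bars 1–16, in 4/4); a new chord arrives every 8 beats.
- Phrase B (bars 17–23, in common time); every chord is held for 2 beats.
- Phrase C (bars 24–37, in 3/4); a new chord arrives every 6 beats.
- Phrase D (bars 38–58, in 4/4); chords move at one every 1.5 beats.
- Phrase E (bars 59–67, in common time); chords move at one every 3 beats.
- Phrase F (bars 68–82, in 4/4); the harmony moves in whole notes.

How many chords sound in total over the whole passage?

A: 16·4 = 64 beats, 64/8 = 8 chords.
B: 7·4 = 28 beats, 28/2 = 14 chords.
C: 14·3 = 42 beats, 42/6 = 7 chords.
D: 21·4 = 84 beats, 84/1.5 = 56 chords.
E: 9·4 = 36 beats, 36/3 = 12 chords.
F: 15·4 = 60 beats, 60/4 = 15 chords.
Total: 8 + 14 + 7 + 56 + 12 + 15 = 112.

112 chords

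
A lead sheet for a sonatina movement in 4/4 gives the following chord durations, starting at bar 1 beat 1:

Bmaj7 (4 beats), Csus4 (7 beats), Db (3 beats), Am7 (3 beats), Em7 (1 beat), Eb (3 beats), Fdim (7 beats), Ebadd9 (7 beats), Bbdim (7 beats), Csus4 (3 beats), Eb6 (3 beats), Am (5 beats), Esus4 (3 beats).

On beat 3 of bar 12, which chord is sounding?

Beat 3 of bar 12 is beat (12−1)×4 + 3 = 47 overall.
Running totals: Bmaj7 ends at 4, Csus4 ends at 11, Db ends at 14, Am7 ends at 17, Em7 ends at 18, Eb ends at 21, Fdim ends at 28, Ebadd9 ends at 35, Bbdim ends at 42, Csus4 ends at 45, Eb6 ends at 48.
Beat 47 falls within Eb6.

Eb6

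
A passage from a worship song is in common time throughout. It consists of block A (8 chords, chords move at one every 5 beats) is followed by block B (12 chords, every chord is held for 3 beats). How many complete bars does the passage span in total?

19 bars

A: 8 × 5 = 40 beats = 10 bars.
B: 12 × 3 = 36 beats = 9 bars.
Total: 10 + 9 = 19 bars.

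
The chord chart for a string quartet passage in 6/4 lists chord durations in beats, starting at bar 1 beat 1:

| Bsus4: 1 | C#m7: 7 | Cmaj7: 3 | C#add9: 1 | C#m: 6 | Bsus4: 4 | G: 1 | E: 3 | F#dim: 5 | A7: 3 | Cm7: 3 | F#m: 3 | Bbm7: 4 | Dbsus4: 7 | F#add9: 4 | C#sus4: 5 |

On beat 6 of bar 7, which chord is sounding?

Bbm7

Beat 6 of bar 7 is beat (7−1)×6 + 6 = 42 overall.
Running totals: Bsus4 ends at 1, C#m7 ends at 8, Cmaj7 ends at 11, C#add9 ends at 12, C#m ends at 18, Bsus4 ends at 22, G ends at 23, E ends at 26, F#dim ends at 31, A7 ends at 34, Cm7 ends at 37, F#m ends at 40, Bbm7 ends at 44.
Beat 42 falls within Bbm7.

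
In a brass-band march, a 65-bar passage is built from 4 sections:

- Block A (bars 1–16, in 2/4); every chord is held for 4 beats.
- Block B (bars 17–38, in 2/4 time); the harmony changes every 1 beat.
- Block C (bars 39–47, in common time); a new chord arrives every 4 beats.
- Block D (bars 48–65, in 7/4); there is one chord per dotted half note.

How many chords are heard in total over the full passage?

A: 16·2 = 32 beats, 32/4 = 8 chords.
B: 22·2 = 44 beats, 44/1 = 44 chords.
C: 9·4 = 36 beats, 36/4 = 9 chords.
D: 18·7 = 126 beats, 126/3 = 42 chords.
Total: 8 + 44 + 9 + 42 = 103.

103 chords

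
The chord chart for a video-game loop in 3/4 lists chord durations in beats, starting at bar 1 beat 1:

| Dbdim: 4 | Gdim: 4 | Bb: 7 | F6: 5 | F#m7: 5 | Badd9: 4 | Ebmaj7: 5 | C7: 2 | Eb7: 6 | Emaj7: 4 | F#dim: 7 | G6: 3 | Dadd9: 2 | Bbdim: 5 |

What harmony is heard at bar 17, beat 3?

F#dim

Beat 3 of bar 17 is beat (17−1)×3 + 3 = 51 overall.
Running totals: Dbdim ends at 4, Gdim ends at 8, Bb ends at 15, F6 ends at 20, F#m7 ends at 25, Badd9 ends at 29, Ebmaj7 ends at 34, C7 ends at 36, Eb7 ends at 42, Emaj7 ends at 46, F#dim ends at 53.
Beat 51 falls within F#dim.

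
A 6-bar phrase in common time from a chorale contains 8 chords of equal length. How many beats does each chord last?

6 bars × 4 beats/bar = 24 beats total.
24 beats ÷ 8 chords = 3 beats per chord.
(That is a dotted half note.)

3 beats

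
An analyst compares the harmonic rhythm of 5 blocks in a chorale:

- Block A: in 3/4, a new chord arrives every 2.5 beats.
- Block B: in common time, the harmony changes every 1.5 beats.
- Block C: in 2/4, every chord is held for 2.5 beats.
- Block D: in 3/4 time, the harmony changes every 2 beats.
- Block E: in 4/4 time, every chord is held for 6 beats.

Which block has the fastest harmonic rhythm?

A: 3 beats/bar ÷ 2.5 beats/chord = 1.2 chords/bar.
B: 4 beats/bar ÷ 1.5 beats/chord = 8/3 chords/bar.
C: 2 beats/bar ÷ 2.5 beats/chord = 0.8 chords/bar.
D: 3 beats/bar ÷ 2 beats/chord = 1.5 chords/bar.
E: 4 beats/bar ÷ 6 beats/chord = 2/3 chords/bar.
Fastest is B at 8/3 chords/bar.

Block B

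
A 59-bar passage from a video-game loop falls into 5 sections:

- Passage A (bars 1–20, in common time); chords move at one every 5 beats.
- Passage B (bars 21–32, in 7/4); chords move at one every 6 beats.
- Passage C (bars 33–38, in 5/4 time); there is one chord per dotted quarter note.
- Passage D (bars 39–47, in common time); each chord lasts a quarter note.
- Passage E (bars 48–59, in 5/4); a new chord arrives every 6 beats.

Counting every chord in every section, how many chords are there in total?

A: 20 bars × 4 beats = 80 beats; 5 beats/chord → 16 chords.
B: 12 bars × 7 beats = 84 beats; 6 beats/chord → 14 chords.
C: 6 bars × 5 beats = 30 beats; 1.5 beats/chord → 20 chords.
D: 9 bars × 4 beats = 36 beats; 1 beat/chord → 36 chords.
E: 12 bars × 5 beats = 60 beats; 6 beats/chord → 10 chords.
Total: 16 + 14 + 20 + 36 + 10 = 96.

96 chords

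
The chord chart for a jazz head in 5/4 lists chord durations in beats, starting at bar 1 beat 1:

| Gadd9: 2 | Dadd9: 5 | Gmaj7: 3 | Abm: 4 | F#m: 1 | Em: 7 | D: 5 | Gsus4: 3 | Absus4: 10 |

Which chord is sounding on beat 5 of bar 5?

D

Beat 5 of bar 5 is beat (5−1)×5 + 5 = 25 overall.
Running totals: Gadd9 ends at 2, Dadd9 ends at 7, Gmaj7 ends at 10, Abm ends at 14, F#m ends at 15, Em ends at 22, D ends at 27.
Beat 25 falls within D.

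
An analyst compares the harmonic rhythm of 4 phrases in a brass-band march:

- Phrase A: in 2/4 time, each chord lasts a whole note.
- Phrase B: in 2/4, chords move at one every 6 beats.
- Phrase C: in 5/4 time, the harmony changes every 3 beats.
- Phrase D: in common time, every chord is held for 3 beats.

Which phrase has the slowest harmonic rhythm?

Phrase B

A: each chord is 4 beats in 2/4, so 0.5 per bar.
B: each chord is 6 beats in 2/4, so 1/3 per bar.
C: each chord is 3 beats in 5/4, so 5/3 per bar.
D: each chord is 3 beats in 4/4, so 4/3 per bar.
Slowest is B at 1/3 chords/bar.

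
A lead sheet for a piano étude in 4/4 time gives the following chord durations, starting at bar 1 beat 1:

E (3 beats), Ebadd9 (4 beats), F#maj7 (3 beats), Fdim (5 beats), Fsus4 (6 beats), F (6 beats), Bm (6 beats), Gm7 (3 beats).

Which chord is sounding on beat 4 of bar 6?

Beat 4 of bar 6 is beat (6−1)×4 + 4 = 24 overall.
Running totals: E ends at 3, Ebadd9 ends at 7, F#maj7 ends at 10, Fdim ends at 15, Fsus4 ends at 21, F ends at 27.
Beat 24 falls within F.

F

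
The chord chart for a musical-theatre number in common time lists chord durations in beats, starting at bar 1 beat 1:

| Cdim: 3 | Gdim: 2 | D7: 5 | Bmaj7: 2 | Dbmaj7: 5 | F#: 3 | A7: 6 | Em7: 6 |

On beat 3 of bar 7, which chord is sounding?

Em7

Beat 3 of bar 7 is beat (7−1)×4 + 3 = 27 overall.
Running totals: Cdim ends at 3, Gdim ends at 5, D7 ends at 10, Bmaj7 ends at 12, Dbmaj7 ends at 17, F# ends at 20, A7 ends at 26, Em7 ends at 32.
Beat 27 falls within Em7.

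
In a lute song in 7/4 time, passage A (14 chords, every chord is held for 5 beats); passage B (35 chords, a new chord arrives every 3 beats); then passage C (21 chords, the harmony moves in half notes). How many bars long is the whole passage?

31 bars

A: 14 × 5 = 70 beats = 10 bars.
B: 35 × 3 = 105 beats = 15 bars.
C: 21 × 2 = 42 beats = 6 bars.
Total: 10 + 15 + 6 = 31 bars.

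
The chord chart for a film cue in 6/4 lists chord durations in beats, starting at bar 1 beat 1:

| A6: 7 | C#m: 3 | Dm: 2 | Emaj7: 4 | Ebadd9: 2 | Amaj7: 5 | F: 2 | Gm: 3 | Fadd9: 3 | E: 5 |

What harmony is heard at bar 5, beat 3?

Gm

Beat 3 of bar 5 is beat (5−1)×6 + 3 = 27 overall.
Running totals: A6 ends at 7, C#m ends at 10, Dm ends at 12, Emaj7 ends at 16, Ebadd9 ends at 18, Amaj7 ends at 23, F ends at 25, Gm ends at 28.
Beat 27 falls within Gm.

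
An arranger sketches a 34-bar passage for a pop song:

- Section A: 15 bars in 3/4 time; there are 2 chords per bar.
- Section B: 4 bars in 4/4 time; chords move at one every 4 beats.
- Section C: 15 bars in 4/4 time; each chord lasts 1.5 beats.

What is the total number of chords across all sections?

74 chords

A: 15·3 = 45 beats, 45/1.5 = 30 chords.
B: 4·4 = 16 beats, 16/4 = 4 chords.
C: 15·4 = 60 beats, 60/1.5 = 40 chords.
Total: 30 + 4 + 40 = 74.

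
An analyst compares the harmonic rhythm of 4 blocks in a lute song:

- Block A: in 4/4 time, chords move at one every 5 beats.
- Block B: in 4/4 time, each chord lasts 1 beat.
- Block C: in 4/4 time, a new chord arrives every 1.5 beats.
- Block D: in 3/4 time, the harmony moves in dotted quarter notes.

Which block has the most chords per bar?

Block B

A: each chord is 5 beats in 4/4, so 0.8 per bar.
B: each chord is 1 beat in 4/4, so 4 per bar.
C: each chord is 1.5 beats in 4/4, so 8/3 per bar.
D: each chord is 1.5 beats in 3/4, so 2 per bar.
Fastest is B at 4 chords/bar.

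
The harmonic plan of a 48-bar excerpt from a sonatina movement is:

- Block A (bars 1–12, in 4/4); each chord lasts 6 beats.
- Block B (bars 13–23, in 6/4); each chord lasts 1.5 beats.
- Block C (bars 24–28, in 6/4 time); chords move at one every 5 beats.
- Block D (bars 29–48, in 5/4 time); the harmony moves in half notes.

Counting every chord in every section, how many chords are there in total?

108 chords

A: 12 bars × 4 beats = 48 beats; 6 beats/chord → 8 chords.
B: 11 bars × 6 beats = 66 beats; 1.5 beats/chord → 44 chords.
C: 5 bars × 6 beats = 30 beats; 5 beats/chord → 6 chords.
D: 20 bars × 5 beats = 100 beats; 2 beats/chord → 50 chords.
Total: 8 + 44 + 6 + 50 = 108.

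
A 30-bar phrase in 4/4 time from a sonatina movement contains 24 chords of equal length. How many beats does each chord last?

30 bars × 4 beats/bar = 120 beats total.
120 beats ÷ 24 chords = 5 beats per chord.

5 beats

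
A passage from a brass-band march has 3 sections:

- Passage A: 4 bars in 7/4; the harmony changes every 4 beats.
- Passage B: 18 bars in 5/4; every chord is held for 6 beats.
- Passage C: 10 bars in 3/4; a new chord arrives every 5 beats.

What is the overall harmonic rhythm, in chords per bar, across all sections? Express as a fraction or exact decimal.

A: 4 bars of 7 beats is 28 beats; at 4 beats each that's 7 chords.
B: 18 bars of 5 beats is 90 beats; at 6 beats each that's 15 chords.
C: 10 bars of 3 beats is 30 beats; at 5 beats each that's 6 chords.
Overall: 28 chords over 32 bars → 28/32 = 0.875 chords per bar.

0.875 chords per bar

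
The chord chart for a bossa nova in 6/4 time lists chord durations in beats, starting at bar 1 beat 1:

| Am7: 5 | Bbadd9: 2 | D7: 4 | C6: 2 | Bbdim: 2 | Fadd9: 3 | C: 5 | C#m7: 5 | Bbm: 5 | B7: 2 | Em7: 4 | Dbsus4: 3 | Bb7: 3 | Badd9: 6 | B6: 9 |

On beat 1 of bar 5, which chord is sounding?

C#m7

Beat 1 of bar 5 is beat (5−1)×6 + 1 = 25 overall.
Running totals: Am7 ends at 5, Bbadd9 ends at 7, D7 ends at 11, C6 ends at 13, Bbdim ends at 15, Fadd9 ends at 18, C ends at 23, C#m7 ends at 28.
Beat 25 falls within C#m7.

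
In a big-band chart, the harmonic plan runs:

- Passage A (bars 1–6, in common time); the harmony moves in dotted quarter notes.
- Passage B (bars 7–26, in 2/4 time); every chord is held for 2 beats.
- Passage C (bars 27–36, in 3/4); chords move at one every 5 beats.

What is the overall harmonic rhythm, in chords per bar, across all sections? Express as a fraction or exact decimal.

7/6 chords per bar

A: 6 bars of 4 beats is 24 beats; at 1.5 beats each that's 16 chords.
B: 20 bars of 2 beats is 40 beats; at 2 beats each that's 20 chords.
C: 10 bars of 3 beats is 30 beats; at 5 beats each that's 6 chords.
Overall: 42 chords over 36 bars → 42/36 = 7/6 chords per bar.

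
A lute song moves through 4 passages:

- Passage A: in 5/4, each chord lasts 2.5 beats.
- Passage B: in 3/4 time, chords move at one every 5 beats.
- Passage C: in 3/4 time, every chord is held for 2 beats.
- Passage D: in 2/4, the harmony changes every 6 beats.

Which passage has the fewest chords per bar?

Passage D

A: 5 beats/bar ÷ 2.5 beats/chord = 2 chords/bar.
B: 3 beats/bar ÷ 5 beats/chord = 0.6 chords/bar.
C: 3 beats/bar ÷ 2 beats/chord = 1.5 chords/bar.
D: 2 beats/bar ÷ 6 beats/chord = 1/3 chords/bar.
Slowest is D at 1/3 chords/bar.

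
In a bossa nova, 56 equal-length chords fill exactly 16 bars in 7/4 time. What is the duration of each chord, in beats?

16 bars × 7 beats/bar = 112 beats total.
112 beats ÷ 56 chords = 2 beats per chord.
(That is a half note.)

2 beats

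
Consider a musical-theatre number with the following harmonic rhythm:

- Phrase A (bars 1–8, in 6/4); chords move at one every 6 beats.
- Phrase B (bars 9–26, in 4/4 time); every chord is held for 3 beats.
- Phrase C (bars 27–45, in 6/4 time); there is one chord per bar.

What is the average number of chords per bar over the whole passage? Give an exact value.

A: 8 × 6 = 48 beats ÷ 6 = 8 chords.
B: 18 × 4 = 72 beats ÷ 3 = 24 chords.
C: 19 × 6 = 114 beats ÷ 6 = 19 chords.
Overall: 51 chords over 45 bars → 51/45 = 17/15 chords per bar.

17/15 chords per bar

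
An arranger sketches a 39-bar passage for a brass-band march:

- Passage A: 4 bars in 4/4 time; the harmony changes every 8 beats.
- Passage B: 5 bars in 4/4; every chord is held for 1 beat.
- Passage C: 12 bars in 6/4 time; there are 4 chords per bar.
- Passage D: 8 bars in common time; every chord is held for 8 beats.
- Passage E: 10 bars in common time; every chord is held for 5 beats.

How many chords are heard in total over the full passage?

82 chords

A: 4 bars × 4 beats = 16 beats; 8 beats/chord → 2 chords.
B: 5 bars × 4 beats = 20 beats; 1 beat/chord → 20 chords.
C: 12 bars × 6 beats = 72 beats; 1.5 beats/chord → 48 chords.
D: 8 bars × 4 beats = 32 beats; 8 beats/chord → 4 chords.
E: 10 bars × 4 beats = 40 beats; 5 beats/chord → 8 chords.
Total: 2 + 20 + 48 + 4 + 8 = 82.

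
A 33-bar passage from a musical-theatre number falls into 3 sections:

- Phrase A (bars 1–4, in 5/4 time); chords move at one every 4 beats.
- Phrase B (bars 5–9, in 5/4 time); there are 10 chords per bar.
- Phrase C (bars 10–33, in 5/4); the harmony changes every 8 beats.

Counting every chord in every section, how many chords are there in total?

70 chords

A: 4·5 = 20 beats, 20/4 = 5 chords.
B: 5·5 = 25 beats, 25/0.5 = 50 chords.
C: 24·5 = 120 beats, 120/8 = 15 chords.
Total: 5 + 50 + 15 = 70.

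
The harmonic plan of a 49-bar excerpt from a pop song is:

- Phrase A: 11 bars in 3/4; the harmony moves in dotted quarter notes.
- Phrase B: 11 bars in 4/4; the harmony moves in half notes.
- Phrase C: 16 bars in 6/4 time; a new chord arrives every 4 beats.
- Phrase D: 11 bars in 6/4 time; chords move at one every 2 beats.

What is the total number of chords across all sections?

101 chords

A: 11 bars × 3 beats = 33 beats; 1.5 beats/chord → 22 chords.
B: 11 bars × 4 beats = 44 beats; 2 beats/chord → 22 chords.
C: 16 bars × 6 beats = 96 beats; 4 beats/chord → 24 chords.
D: 11 bars × 6 beats = 66 beats; 2 beats/chord → 33 chords.
Total: 22 + 22 + 24 + 33 = 101.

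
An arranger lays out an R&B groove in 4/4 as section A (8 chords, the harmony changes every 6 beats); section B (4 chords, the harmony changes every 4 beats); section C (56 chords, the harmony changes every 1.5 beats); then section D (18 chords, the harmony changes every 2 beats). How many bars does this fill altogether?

46 bars

A: 8 × 6 = 48 beats = 12 bars.
B: 4 × 4 = 16 beats = 4 bars.
C: 56 × 1.5 = 84 beats = 21 bars.
D: 18 × 2 = 36 beats = 9 bars.
Total: 12 + 4 + 21 + 9 = 46 bars.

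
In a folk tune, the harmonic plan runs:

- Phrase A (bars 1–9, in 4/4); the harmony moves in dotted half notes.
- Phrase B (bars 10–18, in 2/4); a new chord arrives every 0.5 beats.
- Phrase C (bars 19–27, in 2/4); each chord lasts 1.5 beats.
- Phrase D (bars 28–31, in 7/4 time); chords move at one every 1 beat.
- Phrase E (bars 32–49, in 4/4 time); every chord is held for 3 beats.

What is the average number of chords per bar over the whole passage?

16/7 chords per bar

A: 9 × 4 = 36 beats ÷ 3 = 12 chords.
B: 9 × 2 = 18 beats ÷ 0.5 = 36 chords.
C: 9 × 2 = 18 beats ÷ 1.5 = 12 chords.
D: 4 × 7 = 28 beats ÷ 1 = 28 chords.
E: 18 × 4 = 72 beats ÷ 3 = 24 chords.
Overall: 112 chords over 49 bars → 112/49 = 16/7 chords per bar.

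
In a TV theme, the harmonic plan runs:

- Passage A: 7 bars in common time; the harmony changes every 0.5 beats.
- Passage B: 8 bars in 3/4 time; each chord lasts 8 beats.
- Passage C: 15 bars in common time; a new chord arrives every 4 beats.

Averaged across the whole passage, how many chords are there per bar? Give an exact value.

A: 7 × 4 = 28 beats ÷ 0.5 = 56 chords.
B: 8 × 3 = 24 beats ÷ 8 = 3 chords.
C: 15 × 4 = 60 beats ÷ 4 = 15 chords.
Overall: 74 chords over 30 bars → 74/30 = 37/15 chords per bar.

37/15 chords per bar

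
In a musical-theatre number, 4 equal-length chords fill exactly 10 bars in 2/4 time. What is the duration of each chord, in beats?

10 bars × 2 beats/bar = 20 beats total.
20 beats ÷ 4 chords = 5 beats per chord.

5 beats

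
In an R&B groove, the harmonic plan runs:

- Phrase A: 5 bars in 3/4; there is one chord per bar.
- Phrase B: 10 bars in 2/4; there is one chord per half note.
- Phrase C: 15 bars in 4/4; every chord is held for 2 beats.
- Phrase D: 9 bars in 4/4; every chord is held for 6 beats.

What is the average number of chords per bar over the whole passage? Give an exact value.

A: 5 × 3 = 15 beats ÷ 3 = 5 chords.
B: 10 × 2 = 20 beats ÷ 2 = 10 chords.
C: 15 × 4 = 60 beats ÷ 2 = 30 chords.
D: 9 × 4 = 36 beats ÷ 6 = 6 chords.
Overall: 51 chords over 39 bars → 51/39 = 17/13 chords per bar.

17/13 chords per bar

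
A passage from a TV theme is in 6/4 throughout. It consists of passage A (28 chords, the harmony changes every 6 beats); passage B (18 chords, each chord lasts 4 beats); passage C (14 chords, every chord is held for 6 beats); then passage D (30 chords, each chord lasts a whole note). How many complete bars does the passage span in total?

A: 28 × 6 = 168 beats = 28 bars.
B: 18 × 4 = 72 beats = 12 bars.
C: 14 × 6 = 84 beats = 14 bars.
D: 30 × 4 = 120 beats = 20 bars.
Total: 28 + 12 + 14 + 20 = 74 bars.

74 bars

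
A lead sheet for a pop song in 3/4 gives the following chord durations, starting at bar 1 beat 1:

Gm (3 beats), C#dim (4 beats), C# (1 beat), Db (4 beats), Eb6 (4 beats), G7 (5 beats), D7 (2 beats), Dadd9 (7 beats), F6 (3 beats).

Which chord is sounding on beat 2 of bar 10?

Beat 2 of bar 10 is beat (10−1)×3 + 2 = 29 overall.
Running totals: Gm ends at 3, C#dim ends at 7, C# ends at 8, Db ends at 12, Eb6 ends at 16, G7 ends at 21, D7 ends at 23, Dadd9 ends at 30.
Beat 29 falls within Dadd9.

Dadd9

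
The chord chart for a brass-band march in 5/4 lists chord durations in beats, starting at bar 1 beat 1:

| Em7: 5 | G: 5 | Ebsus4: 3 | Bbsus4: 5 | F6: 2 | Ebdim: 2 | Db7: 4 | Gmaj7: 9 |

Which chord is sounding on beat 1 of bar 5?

Beat 1 of bar 5 is beat (5−1)×5 + 1 = 21 overall.
Running totals: Em7 ends at 5, G ends at 10, Ebsus4 ends at 13, Bbsus4 ends at 18, F6 ends at 20, Ebdim ends at 22.
Beat 21 falls within Ebdim.

Ebdim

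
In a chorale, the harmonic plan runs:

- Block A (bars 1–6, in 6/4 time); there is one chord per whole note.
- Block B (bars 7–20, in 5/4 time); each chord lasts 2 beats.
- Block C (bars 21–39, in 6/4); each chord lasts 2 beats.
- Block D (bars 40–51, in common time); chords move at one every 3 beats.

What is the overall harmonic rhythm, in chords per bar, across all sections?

39/17 chords per bar

A: 6 bars of 6 beats is 36 beats; at 4 beats each that's 9 chords.
B: 14 bars of 5 beats is 70 beats; at 2 beats each that's 35 chords.
C: 19 bars of 6 beats is 114 beats; at 2 beats each that's 57 chords.
D: 12 bars of 4 beats is 48 beats; at 3 beats each that's 16 chords.
Overall: 117 chords over 51 bars → 117/51 = 39/17 chords per bar.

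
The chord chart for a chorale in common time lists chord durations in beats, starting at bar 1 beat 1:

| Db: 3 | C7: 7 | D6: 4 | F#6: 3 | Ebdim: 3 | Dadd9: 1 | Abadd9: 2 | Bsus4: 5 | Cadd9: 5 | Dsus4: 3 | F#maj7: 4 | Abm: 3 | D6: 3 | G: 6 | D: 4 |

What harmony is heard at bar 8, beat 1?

Cadd9

Beat 1 of bar 8 is beat (8−1)×4 + 1 = 29 overall.
Running totals: Db ends at 3, C7 ends at 10, D6 ends at 14, F#6 ends at 17, Ebdim ends at 20, Dadd9 ends at 21, Abadd9 ends at 23, Bsus4 ends at 28, Cadd9 ends at 33.
Beat 29 falls within Cadd9.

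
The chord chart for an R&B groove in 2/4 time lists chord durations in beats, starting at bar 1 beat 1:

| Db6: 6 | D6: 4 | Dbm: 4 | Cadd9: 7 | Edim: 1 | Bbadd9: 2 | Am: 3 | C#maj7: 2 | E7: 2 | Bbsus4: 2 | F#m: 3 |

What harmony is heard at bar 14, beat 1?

Beat 1 of bar 14 is beat (14−1)×2 + 1 = 27 overall.
Running totals: Db6 ends at 6, D6 ends at 10, Dbm ends at 14, Cadd9 ends at 21, Edim ends at 22, Bbadd9 ends at 24, Am ends at 27.
Beat 27 falls within Am.

Am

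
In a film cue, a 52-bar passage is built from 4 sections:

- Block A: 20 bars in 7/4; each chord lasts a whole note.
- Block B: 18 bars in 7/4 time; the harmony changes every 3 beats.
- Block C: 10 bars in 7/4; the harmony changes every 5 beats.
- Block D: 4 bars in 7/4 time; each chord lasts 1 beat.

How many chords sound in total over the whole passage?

119 chords

A has 140 beats and chords last 4 each, so 35 chords.
B has 126 beats and chords last 3 each, so 42 chords.
C has 70 beats and chords last 5 each, so 14 chords.
D has 28 beats and chords last 1 each, so 28 chords.
Total: 35 + 42 + 14 + 28 = 119.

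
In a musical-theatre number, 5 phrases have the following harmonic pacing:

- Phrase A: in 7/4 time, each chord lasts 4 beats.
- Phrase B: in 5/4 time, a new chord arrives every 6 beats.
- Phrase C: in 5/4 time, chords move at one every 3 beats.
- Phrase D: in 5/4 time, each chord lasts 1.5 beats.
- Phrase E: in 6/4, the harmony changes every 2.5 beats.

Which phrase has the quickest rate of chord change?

Phrase D

A: each chord is 4 beats in 7/4, so 1.75 per bar.
B: each chord is 6 beats in 5/4, so 5/6 per bar.
C: each chord is 3 beats in 5/4, so 5/3 per bar.
D: each chord is 1.5 beats in 5/4, so 10/3 per bar.
E: each chord is 2.5 beats in 6/4, so 2.4 per bar.
Fastest is D at 10/3 chords/bar.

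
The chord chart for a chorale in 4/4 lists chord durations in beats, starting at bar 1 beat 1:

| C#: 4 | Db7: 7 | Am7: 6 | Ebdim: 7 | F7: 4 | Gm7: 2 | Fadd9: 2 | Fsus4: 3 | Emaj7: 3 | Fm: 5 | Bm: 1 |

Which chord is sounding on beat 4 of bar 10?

Fm

Beat 4 of bar 10 is beat (10−1)×4 + 4 = 40 overall.
Running totals: C# ends at 4, Db7 ends at 11, Am7 ends at 17, Ebdim ends at 24, F7 ends at 28, Gm7 ends at 30, Fadd9 ends at 32, Fsus4 ends at 35, Emaj7 ends at 38, Fm ends at 43.
Beat 40 falls within Fm.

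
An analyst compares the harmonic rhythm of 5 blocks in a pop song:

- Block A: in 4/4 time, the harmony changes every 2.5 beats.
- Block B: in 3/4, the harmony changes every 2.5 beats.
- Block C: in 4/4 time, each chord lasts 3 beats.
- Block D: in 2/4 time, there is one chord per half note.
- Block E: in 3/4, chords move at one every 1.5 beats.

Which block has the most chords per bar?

A: 4/2.5 = 1.6 chords/bar.
B: 3/2.5 = 1.2 chords/bar.
C: 4/3 = 4/3 chords/bar.
D: 2/2 = 1 chord/bar.
E: 3/1.5 = 2 chords/bar.
Fastest is E at 2 chords/bar.

Block E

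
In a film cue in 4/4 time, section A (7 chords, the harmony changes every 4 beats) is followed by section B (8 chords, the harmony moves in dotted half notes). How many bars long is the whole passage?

A: 7 × 4 = 28 beats = 7 bars.
B: 8 × 3 = 24 beats = 6 bars.
Total: 7 + 6 = 13 bars.

13 bars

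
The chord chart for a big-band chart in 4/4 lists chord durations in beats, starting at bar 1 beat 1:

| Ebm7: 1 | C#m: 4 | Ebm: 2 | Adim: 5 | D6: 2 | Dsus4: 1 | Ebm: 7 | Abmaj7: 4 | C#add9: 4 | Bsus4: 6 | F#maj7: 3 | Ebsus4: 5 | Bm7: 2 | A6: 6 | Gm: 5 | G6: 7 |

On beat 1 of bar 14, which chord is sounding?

Beat 1 of bar 14 is beat (14−1)×4 + 1 = 53 overall.
Running totals: Ebm7 ends at 1, C#m ends at 5, Ebm ends at 7, Adim ends at 12, D6 ends at 14, Dsus4 ends at 15, Ebm ends at 22, Abmaj7 ends at 26, C#add9 ends at 30, Bsus4 ends at 36, F#maj7 ends at 39, Ebsus4 ends at 44, Bm7 ends at 46, A6 ends at 52, Gm ends at 57.
Beat 53 falls within Gm.

Gm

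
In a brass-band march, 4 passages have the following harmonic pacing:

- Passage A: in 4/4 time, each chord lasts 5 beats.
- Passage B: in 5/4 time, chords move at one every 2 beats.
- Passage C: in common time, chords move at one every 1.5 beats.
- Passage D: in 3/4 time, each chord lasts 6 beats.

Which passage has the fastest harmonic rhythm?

A: each chord is 5 beats in 4/4, so 0.8 per bar.
B: each chord is 2 beats in 5/4, so 2.5 per bar.
C: each chord is 1.5 beats in 4/4, so 8/3 per bar.
D: each chord is 6 beats in 3/4, so 0.5 per bar.
Fastest is C at 8/3 chords/bar.

Passage C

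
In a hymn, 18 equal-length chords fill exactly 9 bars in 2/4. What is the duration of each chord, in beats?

1 beat

9 bars × 2 beats/bar = 18 beats total.
18 beats ÷ 18 chords = 1 beats per chord.
(That is a quarter note.)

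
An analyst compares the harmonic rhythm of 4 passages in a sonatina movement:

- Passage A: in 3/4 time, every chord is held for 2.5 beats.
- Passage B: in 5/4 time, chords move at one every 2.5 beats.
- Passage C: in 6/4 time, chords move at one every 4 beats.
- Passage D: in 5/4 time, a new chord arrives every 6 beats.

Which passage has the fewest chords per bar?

Passage D

A: 3 beats/bar ÷ 2.5 beats/chord = 1.2 chords/bar.
B: 5 beats/bar ÷ 2.5 beats/chord = 2 chords/bar.
C: 6 beats/bar ÷ 4 beats/chord = 1.5 chords/bar.
D: 5 beats/bar ÷ 6 beats/chord = 5/6 chords/bar.
Slowest is D at 5/6 chords/bar.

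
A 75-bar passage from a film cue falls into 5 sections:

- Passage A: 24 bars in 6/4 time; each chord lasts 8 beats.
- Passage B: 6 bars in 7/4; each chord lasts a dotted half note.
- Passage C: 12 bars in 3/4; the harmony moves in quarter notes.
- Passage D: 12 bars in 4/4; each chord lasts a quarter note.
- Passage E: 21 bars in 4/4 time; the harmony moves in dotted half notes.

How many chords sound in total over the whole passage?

A: 24·6 = 144 beats, 144/8 = 18 chords.
B: 6·7 = 42 beats, 42/3 = 14 chords.
C: 12·3 = 36 beats, 36/1 = 36 chords.
D: 12·4 = 48 beats, 48/1 = 48 chords.
E: 21·4 = 84 beats, 84/3 = 28 chords.
Total: 18 + 14 + 36 + 48 + 28 = 144.

144 chords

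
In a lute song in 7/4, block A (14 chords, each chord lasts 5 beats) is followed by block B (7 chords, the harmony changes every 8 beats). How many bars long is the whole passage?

18 bars

A: 14 × 5 = 70 beats = 10 bars.
B: 7 × 8 = 56 beats = 8 bars.
Total: 10 + 8 = 18 bars.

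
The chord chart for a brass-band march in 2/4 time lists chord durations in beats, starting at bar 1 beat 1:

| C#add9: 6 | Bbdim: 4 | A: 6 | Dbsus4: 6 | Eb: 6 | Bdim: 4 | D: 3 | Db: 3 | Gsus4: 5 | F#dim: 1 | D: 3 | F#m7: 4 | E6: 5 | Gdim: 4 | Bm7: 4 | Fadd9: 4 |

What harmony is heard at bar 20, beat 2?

Beat 2 of bar 20 is beat (20−1)×2 + 2 = 40 overall.
Running totals: C#add9 ends at 6, Bbdim ends at 10, A ends at 16, Dbsus4 ends at 22, Eb ends at 28, Bdim ends at 32, D ends at 35, Db ends at 38, Gsus4 ends at 43.
Beat 40 falls within Gsus4.

Gsus4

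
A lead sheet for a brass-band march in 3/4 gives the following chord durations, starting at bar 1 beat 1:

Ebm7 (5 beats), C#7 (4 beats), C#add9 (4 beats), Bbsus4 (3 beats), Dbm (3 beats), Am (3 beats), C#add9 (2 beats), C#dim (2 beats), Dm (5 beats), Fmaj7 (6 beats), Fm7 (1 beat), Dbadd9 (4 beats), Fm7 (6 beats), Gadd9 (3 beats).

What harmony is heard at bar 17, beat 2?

Beat 2 of bar 17 is beat (17−1)×3 + 2 = 50 overall.
Running totals: Ebm7 ends at 5, C#7 ends at 9, C#add9 ends at 13, Bbsus4 ends at 16, Dbm ends at 19, Am ends at 22, C#add9 ends at 24, C#dim ends at 26, Dm ends at 31, Fmaj7 ends at 37, Fm7 ends at 38, Dbadd9 ends at 42, Fm7 ends at 48, Gadd9 ends at 51.
Beat 50 falls within Gadd9.

Gadd9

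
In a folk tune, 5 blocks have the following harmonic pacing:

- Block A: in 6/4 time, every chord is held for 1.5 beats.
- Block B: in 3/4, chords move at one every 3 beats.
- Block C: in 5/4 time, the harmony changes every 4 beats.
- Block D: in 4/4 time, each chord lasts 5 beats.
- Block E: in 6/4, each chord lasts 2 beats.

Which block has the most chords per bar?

A: 6 beats/bar ÷ 1.5 beats/chord = 4 chords/bar.
B: 3 beats/bar ÷ 3 beats/chord = 1 chord/bar.
C: 5 beats/bar ÷ 4 beats/chord = 1.25 chords/bar.
D: 4 beats/bar ÷ 5 beats/chord = 0.8 chords/bar.
E: 6 beats/bar ÷ 2 beats/chord = 3 chords/bar.
Fastest is A at 4 chords/bar.

Block A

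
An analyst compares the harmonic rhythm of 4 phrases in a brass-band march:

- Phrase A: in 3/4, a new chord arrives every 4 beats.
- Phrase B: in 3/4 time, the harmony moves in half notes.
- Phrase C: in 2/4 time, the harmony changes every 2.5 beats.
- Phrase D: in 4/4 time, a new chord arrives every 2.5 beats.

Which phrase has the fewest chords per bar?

A: 3/4 = 0.75 chords/bar.
B: 3/2 = 1.5 chords/bar.
C: 2/2.5 = 0.8 chords/bar.
D: 4/2.5 = 1.6 chords/bar.
Slowest is A at 0.75 chords/bar.

Phrase A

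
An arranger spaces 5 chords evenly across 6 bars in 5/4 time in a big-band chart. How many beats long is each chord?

6 beats

6 bars × 5 beats/bar = 30 beats total.
30 beats ÷ 5 chords = 6 beats per chord.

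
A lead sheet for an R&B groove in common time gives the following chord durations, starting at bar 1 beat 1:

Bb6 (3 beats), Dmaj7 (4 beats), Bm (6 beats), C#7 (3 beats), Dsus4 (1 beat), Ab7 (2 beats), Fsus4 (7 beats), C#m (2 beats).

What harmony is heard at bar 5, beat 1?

Beat 1 of bar 5 is beat (5−1)×4 + 1 = 17 overall.
Running totals: Bb6 ends at 3, Dmaj7 ends at 7, Bm ends at 13, C#7 ends at 16, Dsus4 ends at 17.
Beat 17 falls within Dsus4.

Dsus4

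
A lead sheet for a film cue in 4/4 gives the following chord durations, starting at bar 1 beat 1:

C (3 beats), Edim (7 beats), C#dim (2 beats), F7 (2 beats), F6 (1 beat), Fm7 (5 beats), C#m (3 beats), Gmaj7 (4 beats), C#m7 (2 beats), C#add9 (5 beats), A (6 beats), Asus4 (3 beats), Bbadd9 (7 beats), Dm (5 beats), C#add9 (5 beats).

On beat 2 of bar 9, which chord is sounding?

C#add9

Beat 2 of bar 9 is beat (9−1)×4 + 2 = 34 overall.
Running totals: C ends at 3, Edim ends at 10, C#dim ends at 12, F7 ends at 14, F6 ends at 15, Fm7 ends at 20, C#m ends at 23, Gmaj7 ends at 27, C#m7 ends at 29, C#add9 ends at 34.
Beat 34 falls within C#add9.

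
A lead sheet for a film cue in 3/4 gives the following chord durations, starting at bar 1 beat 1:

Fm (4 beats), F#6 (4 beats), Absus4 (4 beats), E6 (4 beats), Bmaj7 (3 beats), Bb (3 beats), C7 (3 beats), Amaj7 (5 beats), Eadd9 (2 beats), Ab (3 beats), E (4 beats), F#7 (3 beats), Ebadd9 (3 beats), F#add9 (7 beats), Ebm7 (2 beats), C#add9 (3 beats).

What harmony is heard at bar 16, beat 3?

F#add9

Beat 3 of bar 16 is beat (16−1)×3 + 3 = 48 overall.
Running totals: Fm ends at 4, F#6 ends at 8, Absus4 ends at 12, E6 ends at 16, Bmaj7 ends at 19, Bb ends at 22, C7 ends at 25, Amaj7 ends at 30, Eadd9 ends at 32, Ab ends at 35, E ends at 39, F#7 ends at 42, Ebadd9 ends at 45, F#add9 ends at 52.
Beat 48 falls within F#add9.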